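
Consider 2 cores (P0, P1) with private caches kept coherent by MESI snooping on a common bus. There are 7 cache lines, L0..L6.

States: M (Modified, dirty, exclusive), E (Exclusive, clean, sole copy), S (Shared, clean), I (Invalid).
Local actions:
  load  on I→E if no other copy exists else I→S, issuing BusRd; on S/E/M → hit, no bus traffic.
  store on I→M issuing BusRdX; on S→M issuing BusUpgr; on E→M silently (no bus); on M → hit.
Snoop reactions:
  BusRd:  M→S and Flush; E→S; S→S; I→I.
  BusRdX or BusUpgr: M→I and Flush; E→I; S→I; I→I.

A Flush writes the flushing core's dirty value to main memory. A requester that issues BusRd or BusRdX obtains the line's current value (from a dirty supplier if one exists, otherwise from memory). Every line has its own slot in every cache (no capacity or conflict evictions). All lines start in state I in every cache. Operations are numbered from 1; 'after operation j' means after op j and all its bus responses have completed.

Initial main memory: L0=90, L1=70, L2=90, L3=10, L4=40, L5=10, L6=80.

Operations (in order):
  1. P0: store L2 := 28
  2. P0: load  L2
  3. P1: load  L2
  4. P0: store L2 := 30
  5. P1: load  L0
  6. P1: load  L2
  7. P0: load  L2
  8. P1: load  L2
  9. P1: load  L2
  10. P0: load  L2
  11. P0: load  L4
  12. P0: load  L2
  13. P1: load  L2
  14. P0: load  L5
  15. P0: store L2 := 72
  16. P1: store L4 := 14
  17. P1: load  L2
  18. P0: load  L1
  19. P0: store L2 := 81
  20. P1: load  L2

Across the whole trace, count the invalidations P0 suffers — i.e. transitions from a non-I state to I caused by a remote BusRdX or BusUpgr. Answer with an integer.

invalidations = 1

  op1 P0: store L2 := 28 → M/I on L2; bus BusRdX; mem=90
  op2 P0: load  L2 → M/I on L2; bus (none); mem=90
  op3 P1: load  L2 → S/S on L2; bus BusRd Flush; mem=28
  op4 P0: store L2 := 30 → M/I on L2; bus BusUpgr; mem=28
  op5 P1: load  L0 → I/E on L0; bus BusRd; mem=90
  op6 P1: load  L2 → S/S on L2; bus BusRd Flush; mem=30
  op7 P0: load  L2 → S/S on L2; bus (none); mem=30
  op8 P1: load  L2 → S/S on L2; bus (none); mem=30
  op9 P1: load  L2 → S/S on L2; bus (none); mem=30
  op10 P0: load  L2 → S/S on L2; bus (none); mem=30
  op11 P0: load  L4 → E/I on L4; bus BusRd; mem=40
  op12 P0: load  L2 → S/S on L2; bus (none); mem=30
  op13 P1: load  L2 → S/S on L2; bus (none); mem=30
  op14 P0: load  L5 → E/I on L5; bus BusRd; mem=10
  op15 P0: store L2 := 72 → M/I on L2; bus BusUpgr; mem=30
  op16 P1: store L4 := 14 → I/M on L4; bus BusRdX; mem=40
  op17 P1: load  L2 → S/S on L2; bus BusRd Flush; mem=72
  op18 P0: load  L1 → E/I on L1; bus BusRd; mem=70
  op19 P0: store L2 := 81 → M/I on L2; bus BusUpgr; mem=72
  op20 P1: load  L2 → S/S on L2; bus BusRd Flush; mem=81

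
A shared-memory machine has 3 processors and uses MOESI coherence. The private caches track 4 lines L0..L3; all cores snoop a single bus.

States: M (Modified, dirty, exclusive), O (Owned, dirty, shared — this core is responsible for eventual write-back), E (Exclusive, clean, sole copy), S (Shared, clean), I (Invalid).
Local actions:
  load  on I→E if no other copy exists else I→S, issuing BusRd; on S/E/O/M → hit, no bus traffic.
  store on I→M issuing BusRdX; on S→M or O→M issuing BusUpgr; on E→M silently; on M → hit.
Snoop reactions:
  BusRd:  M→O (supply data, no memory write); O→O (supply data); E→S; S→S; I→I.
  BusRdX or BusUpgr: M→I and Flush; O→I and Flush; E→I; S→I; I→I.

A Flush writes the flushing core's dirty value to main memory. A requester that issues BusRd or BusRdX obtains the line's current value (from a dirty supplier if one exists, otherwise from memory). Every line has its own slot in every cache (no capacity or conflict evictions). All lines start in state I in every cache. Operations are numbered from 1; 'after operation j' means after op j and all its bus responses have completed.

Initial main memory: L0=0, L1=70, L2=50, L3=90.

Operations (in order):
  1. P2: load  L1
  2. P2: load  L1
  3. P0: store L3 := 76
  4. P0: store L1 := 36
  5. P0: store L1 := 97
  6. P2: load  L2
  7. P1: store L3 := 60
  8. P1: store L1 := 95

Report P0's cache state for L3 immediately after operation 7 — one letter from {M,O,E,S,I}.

state = I

step 1: P2: load  L1  ⟶  IIE  (L1)  txn=BusRd  M[L1]=70
step 2: P2: load  L1  ⟶  IIE  (L1)  txn=∅  M[L1]=70
step 3: P0: store L3 := 76  ⟶  MII  (L3)  txn=BusRdX  M[L3]=90
step 4: P0: store L1 := 36  ⟶  MII  (L1)  txn=BusRdX  M[L1]=70
step 5: P0: store L1 := 97  ⟶  MII  (L1)  txn=∅  M[L1]=70
step 6: P2: load  L2  ⟶  IIE  (L2)  txn=BusRd  M[L2]=50
step 7: P1: store L3 := 60  ⟶  IMI  (L3)  txn=BusRdX+Flush  M[L3]=76
step 8: P1: store L1 := 95  ⟶  IMI  (L1)  txn=BusRdX+Flush  M[L1]=97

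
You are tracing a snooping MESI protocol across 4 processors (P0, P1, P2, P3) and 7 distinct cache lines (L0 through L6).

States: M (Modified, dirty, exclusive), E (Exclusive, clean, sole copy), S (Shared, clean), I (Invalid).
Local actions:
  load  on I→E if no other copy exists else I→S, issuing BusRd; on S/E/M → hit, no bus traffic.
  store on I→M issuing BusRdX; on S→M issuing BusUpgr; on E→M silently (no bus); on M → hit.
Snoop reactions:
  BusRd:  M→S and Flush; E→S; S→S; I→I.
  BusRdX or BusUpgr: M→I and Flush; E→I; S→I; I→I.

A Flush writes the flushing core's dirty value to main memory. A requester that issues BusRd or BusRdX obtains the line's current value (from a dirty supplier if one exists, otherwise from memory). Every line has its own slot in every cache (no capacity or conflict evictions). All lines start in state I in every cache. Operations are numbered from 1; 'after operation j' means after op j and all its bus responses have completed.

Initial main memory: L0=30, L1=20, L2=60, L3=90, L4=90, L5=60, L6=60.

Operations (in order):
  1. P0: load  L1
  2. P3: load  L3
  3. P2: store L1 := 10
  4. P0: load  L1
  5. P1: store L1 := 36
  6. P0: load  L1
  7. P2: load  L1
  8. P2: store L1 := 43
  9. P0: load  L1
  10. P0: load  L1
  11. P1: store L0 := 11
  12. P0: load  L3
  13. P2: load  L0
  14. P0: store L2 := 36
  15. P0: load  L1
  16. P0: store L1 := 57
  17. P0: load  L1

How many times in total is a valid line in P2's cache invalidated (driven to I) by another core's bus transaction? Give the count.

invalidations = 2

[1] P0: load  L1 | P0:E(20), P1:I, P2:I, P3:I | bus: BusRd
[2] P3: load  L3 | P0:I, P1:I, P2:I, P3:E(90) | bus: BusRd
[3] P2: store L1 := 10 | P0:I, P1:I, P2:M(10), P3:I | bus: BusRdX
[4] P0: load  L1 | P0:S(10), P1:I, P2:S(10), P3:I | bus: BusRd,Flush
[5] P1: store L1 := 36 | P0:I, P1:M(36), P2:I, P3:I | bus: BusRdX
[6] P0: load  L1 | P0:S(36), P1:S(36), P2:I, P3:I | bus: BusRd,Flush
[7] P2: load  L1 | P0:S(36), P1:S(36), P2:S(36), P3:I | bus: BusRd
[8] P2: store L1 := 43 | P0:I, P1:I, P2:M(43), P3:I | bus: BusUpgr
[9] P0: load  L1 | P0:S(43), P1:I, P2:S(43), P3:I | bus: BusRd,Flush
[10] P0: load  L1 | P0:S(43), P1:I, P2:S(43), P3:I | bus: none
[11] P1: store L0 := 11 | P0:I, P1:M(11), P2:I, P3:I | bus: BusRdX
[12] P0: load  L3 | P0:S(90), P1:I, P2:I, P3:S(90) | bus: BusRd
[13] P2: load  L0 | P0:I, P1:S(11), P2:S(11), P3:I | bus: BusRd,Flush
[14] P0: store L2 := 36 | P0:M(36), P1:I, P2:I, P3:I | bus: BusRdX
[15] P0: load  L1 | P0:S(43), P1:I, P2:S(43), P3:I | bus: none
[16] P0: store L1 := 57 | P0:M(57), P1:I, P2:I, P3:I | bus: BusUpgr
[17] P0: load  L1 | P0:M(57), P1:I, P2:I, P3:I | bus: none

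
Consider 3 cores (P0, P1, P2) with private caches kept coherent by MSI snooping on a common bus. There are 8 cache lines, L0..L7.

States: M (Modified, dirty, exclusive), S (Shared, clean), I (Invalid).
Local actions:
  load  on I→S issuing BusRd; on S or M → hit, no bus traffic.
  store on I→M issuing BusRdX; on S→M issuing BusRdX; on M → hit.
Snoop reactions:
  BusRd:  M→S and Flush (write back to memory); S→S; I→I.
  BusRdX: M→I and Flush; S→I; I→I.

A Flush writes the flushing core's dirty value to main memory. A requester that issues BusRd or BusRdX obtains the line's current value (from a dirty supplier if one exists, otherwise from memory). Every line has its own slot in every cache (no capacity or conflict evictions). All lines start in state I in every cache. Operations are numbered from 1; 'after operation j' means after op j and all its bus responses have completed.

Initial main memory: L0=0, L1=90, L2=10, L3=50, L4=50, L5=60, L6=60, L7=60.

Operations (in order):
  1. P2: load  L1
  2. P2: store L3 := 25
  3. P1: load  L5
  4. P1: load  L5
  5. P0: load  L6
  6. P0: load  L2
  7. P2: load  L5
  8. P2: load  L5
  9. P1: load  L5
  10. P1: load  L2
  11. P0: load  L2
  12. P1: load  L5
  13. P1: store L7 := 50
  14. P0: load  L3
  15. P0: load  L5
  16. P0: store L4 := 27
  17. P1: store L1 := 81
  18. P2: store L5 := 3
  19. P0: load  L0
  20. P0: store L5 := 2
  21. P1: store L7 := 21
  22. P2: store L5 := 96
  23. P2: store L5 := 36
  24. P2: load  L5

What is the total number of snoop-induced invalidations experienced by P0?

invalidations = 2

[1] P2: load  L1 | P0:I, P1:I, P2:S(90) | bus: BusRd
[2] P2: store L3 := 25 | P0:I, P1:I, P2:M(25) | bus: BusRdX
[3] P1: load  L5 | P0:I, P1:S(60), P2:I | bus: BusRd
[4] P1: load  L5 | P0:I, P1:S(60), P2:I | bus: none
[5] P0: load  L6 | P0:S(60), P1:I, P2:I | bus: BusRd
[6] P0: load  L2 | P0:S(10), P1:I, P2:I | bus: BusRd
[7] P2: load  L5 | P0:I, P1:S(60), P2:S(60) | bus: BusRd
[8] P2: load  L5 | P0:I, P1:S(60), P2:S(60) | bus: none
[9] P1: load  L5 | P0:I, P1:S(60), P2:S(60) | bus: none
[10] P1: load  L2 | P0:S(10), P1:S(10), P2:I | bus: BusRd
[11] P0: load  L2 | P0:S(10), P1:S(10), P2:I | bus: none
[12] P1: load  L5 | P0:I, P1:S(60), P2:S(60) | bus: none
[13] P1: store L7 := 50 | P0:I, P1:M(50), P2:I | bus: BusRdX
[14] P0: load  L3 | P0:S(25), P1:I, P2:S(25) | bus: BusRd,Flush
[15] P0: load  L5 | P0:S(60), P1:S(60), P2:S(60) | bus: BusRd
[16] P0: store L4 := 27 | P0:M(27), P1:I, P2:I | bus: BusRdX
[17] P1: store L1 := 81 | P0:I, P1:M(81), P2:I | bus: BusRdX
[18] P2: store L5 := 3 | P0:I, P1:I, P2:M(3) | bus: BusRdX
[19] P0: load  L0 | P0:S(0), P1:I, P2:I | bus: BusRd
[20] P0: store L5 := 2 | P0:M(2), P1:I, P2:I | bus: BusRdX,Flush
[21] P1: store L7 := 21 | P0:I, P1:M(21), P2:I | bus: none
[22] P2: store L5 := 96 | P0:I, P1:I, P2:M(96) | bus: BusRdX,Flush
[23] P2: store L5 := 36 | P0:I, P1:I, P2:M(36) | bus: none
[24] P2: load  L5 | P0:I, P1:I, P2:M(36) | bus: none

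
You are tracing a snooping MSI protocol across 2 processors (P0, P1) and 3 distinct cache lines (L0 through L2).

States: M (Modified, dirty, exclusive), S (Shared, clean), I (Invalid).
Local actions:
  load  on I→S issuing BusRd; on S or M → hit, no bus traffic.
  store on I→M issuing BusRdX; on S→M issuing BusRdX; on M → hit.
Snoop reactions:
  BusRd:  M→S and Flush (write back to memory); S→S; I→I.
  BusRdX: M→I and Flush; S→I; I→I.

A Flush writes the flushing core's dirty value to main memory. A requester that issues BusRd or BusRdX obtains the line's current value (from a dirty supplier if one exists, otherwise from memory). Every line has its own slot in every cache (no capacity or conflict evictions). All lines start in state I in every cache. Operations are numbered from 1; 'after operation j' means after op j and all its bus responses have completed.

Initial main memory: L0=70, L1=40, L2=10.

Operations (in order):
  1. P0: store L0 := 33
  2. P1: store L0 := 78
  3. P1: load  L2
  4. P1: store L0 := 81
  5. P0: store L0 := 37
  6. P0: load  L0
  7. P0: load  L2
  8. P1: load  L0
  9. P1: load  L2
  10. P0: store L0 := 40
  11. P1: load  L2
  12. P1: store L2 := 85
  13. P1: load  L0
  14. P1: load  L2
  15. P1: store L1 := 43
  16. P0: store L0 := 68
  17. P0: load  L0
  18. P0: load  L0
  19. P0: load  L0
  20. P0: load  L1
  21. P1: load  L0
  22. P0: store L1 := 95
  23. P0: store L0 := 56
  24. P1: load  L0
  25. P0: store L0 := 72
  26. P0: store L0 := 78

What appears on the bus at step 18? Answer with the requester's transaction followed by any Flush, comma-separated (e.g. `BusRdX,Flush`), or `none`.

bus = none

step 1: P0: store L0 := 33  ⟶  MI  (L0)  txn=BusRdX  M[L0]=70
step 2: P1: store L0 := 78  ⟶  IM  (L0)  txn=BusRdX+Flush  M[L0]=33
step 3: P1: load  L2  ⟶  IS  (L2)  txn=BusRd  M[L2]=10
step 4: P1: store L0 := 81  ⟶  IM  (L0)  txn=∅  M[L0]=33
step 5: P0: store L0 := 37  ⟶  MI  (L0)  txn=BusRdX+Flush  M[L0]=81
step 6: P0: load  L0  ⟶  MI  (L0)  txn=∅  M[L0]=81
step 7: P0: load  L2  ⟶  SS  (L2)  txn=BusRd  M[L2]=10
step 8: P1: load  L0  ⟶  SS  (L0)  txn=BusRd+Flush  M[L0]=37
step 9: P1: load  L2  ⟶  SS  (L2)  txn=∅  M[L2]=10
step 10: P0: store L0 := 40  ⟶  MI  (L0)  txn=BusRdX  M[L0]=37
step 11: P1: load  L2  ⟶  SS  (L2)  txn=∅  M[L2]=10
step 12: P1: store L2 := 85  ⟶  IM  (L2)  txn=BusRdX  M[L2]=10
step 13: P1: load  L0  ⟶  SS  (L0)  txn=BusRd+Flush  M[L0]=40
step 14: P1: load  L2  ⟶  IM  (L2)  txn=∅  M[L2]=10
step 15: P1: store L1 := 43  ⟶  IM  (L1)  txn=BusRdX  M[L1]=40
step 16: P0: store L0 := 68  ⟶  MI  (L0)  txn=BusRdX  M[L0]=40
step 17: P0: load  L0  ⟶  MI  (L0)  txn=∅  M[L0]=40
step 18: P0: load  L0  ⟶  MI  (L0)  txn=∅  M[L0]=40
step 19: P0: load  L0  ⟶  MI  (L0)  txn=∅  M[L0]=40
step 20: P0: load  L1  ⟶  SS  (L1)  txn=BusRd+Flush  M[L1]=43
step 21: P1: load  L0  ⟶  SS  (L0)  txn=BusRd+Flush  M[L0]=68
step 22: P0: store L1 := 95  ⟶  MI  (L1)  txn=BusRdX  M[L1]=43
step 23: P0: store L0 := 56  ⟶  MI  (L0)  txn=BusRdX  M[L0]=68
step 24: P1: load  L0  ⟶  SS  (L0)  txn=BusRd+Flush  M[L0]=56
step 25: P0: store L0 := 72  ⟶  MI  (L0)  txn=BusRdX  M[L0]=56
step 26: P0: store L0 := 78  ⟶  MI  (L0)  txn=∅  M[L0]=56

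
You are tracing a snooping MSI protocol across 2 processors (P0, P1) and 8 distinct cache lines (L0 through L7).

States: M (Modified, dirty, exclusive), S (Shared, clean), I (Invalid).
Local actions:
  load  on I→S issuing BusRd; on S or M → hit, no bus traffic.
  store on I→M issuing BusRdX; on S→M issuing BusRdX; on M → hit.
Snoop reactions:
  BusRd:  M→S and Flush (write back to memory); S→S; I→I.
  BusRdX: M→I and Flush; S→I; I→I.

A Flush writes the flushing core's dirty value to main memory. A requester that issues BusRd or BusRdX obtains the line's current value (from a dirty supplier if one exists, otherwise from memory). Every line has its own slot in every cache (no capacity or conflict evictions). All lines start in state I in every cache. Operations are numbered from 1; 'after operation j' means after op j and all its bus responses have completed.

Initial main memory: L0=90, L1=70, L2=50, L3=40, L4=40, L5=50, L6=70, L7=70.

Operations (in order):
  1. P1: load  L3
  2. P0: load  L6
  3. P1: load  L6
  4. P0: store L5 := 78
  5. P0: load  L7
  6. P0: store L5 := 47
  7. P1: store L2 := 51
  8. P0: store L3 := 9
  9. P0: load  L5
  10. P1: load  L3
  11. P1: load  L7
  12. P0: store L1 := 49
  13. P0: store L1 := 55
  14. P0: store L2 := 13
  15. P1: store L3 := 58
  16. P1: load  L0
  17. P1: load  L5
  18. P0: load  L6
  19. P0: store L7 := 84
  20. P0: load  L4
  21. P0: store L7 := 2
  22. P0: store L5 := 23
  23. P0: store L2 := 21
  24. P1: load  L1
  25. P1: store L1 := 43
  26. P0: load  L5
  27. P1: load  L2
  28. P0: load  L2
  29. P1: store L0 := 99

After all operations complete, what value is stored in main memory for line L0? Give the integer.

step 1: P1: load  L3  ⟶  IS  (L3)  txn=BusRd  M[L3]=40
step 2: P0: load  L6  ⟶  SI  (L6)  txn=BusRd  M[L6]=70
step 3: P1: load  L6  ⟶  SS  (L6)  txn=BusRd  M[L6]=70
step 4: P0: store L5 := 78  ⟶  MI  (L5)  txn=BusRdX  M[L5]=50
step 5: P0: load  L7  ⟶  SI  (L7)  txn=BusRd  M[L7]=70
step 6: P0: store L5 := 47  ⟶  MI  (L5)  txn=∅  M[L5]=50
step 7: P1: store L2 := 51  ⟶  IM  (L2)  txn=BusRdX  M[L2]=50
step 8: P0: store L3 := 9  ⟶  MI  (L3)  txn=BusRdX  M[L3]=40
step 9: P0: load  L5  ⟶  MI  (L5)  txn=∅  M[L5]=50
step 10: P1: load  L3  ⟶  SS  (L3)  txn=BusRd+Flush  M[L3]=9
step 11: P1: load  L7  ⟶  SS  (L7)  txn=BusRd  M[L7]=70
step 12: P0: store L1 := 49  ⟶  MI  (L1)  txn=BusRdX  M[L1]=70
step 13: P0: store L1 := 55  ⟶  MI  (L1)  txn=∅  M[L1]=70
step 14: P0: store L2 := 13  ⟶  MI  (L2)  txn=BusRdX+Flush  M[L2]=51
step 15: P1: store L3 := 58  ⟶  IM  (L3)  txn=BusRdX  M[L3]=9
step 16: P1: load  L0  ⟶  IS  (L0)  txn=BusRd  M[L0]=90
step 17: P1: load  L5  ⟶  SS  (L5)  txn=BusRd+Flush  M[L5]=47
step 18: P0: load  L6  ⟶  SS  (L6)  txn=∅  M[L6]=70
step 19: P0: store L7 := 84  ⟶  MI  (L7)  txn=BusRdX  M[L7]=70
step 20: P0: load  L4  ⟶  SI  (L4)  txn=BusRd  M[L4]=40
step 21: P0: store L7 := 2  ⟶  MI  (L7)  txn=∅  M[L7]=70
step 22: P0: store L5 := 23  ⟶  MI  (L5)  txn=BusRdX  M[L5]=47
step 23: P0: store L2 := 21  ⟶  MI  (L2)  txn=∅  M[L2]=51
step 24: P1: load  L1  ⟶  SS  (L1)  txn=BusRd+Flush  M[L1]=55
step 25: P1: store L1 := 43  ⟶  IM  (L1)  txn=BusRdX  M[L1]=55
step 26: P0: load  L5  ⟶  MI  (L5)  txn=∅  M[L5]=47
step 27: P1: load  L2  ⟶  SS  (L2)  txn=BusRd+Flush  M[L2]=21
step 28: P0: load  L2  ⟶  SS  (L2)  txn=∅  M[L2]=21
step 29: P1: store L0 := 99  ⟶  IM  (L0)  txn=BusRdX  M[L0]=90

memory[L0] = 90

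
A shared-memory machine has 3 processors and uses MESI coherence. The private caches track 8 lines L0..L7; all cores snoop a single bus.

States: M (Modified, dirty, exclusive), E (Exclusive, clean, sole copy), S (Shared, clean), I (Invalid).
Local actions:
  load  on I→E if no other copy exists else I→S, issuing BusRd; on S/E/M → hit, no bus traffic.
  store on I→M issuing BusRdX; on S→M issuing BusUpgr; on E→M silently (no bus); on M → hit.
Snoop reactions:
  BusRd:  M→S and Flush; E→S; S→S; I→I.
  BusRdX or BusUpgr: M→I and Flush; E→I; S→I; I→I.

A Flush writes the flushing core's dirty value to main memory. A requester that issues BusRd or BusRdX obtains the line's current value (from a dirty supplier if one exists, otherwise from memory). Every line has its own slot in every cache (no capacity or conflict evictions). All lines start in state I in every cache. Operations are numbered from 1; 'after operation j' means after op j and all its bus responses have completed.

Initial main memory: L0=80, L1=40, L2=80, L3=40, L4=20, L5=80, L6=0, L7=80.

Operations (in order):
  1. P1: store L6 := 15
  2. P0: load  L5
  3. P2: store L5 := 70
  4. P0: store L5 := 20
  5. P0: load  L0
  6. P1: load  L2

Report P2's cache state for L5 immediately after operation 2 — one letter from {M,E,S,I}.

state = I

[1] P1: store L6 := 15 | P0:I, P1:M(15), P2:I | bus: BusRdX
[2] P0: load  L5 | P0:E(80), P1:I, P2:I | bus: BusRd
[3] P2: store L5 := 70 | P0:I, P1:I, P2:M(70) | bus: BusRdX
[4] P0: store L5 := 20 | P0:M(20), P1:I, P2:I | bus: BusRdX,Flush
[5] P0: load  L0 | P0:E(80), P1:I, P2:I | bus: BusRd
[6] P1: load  L2 | P0:I, P1:E(80), P2:I | bus: BusRd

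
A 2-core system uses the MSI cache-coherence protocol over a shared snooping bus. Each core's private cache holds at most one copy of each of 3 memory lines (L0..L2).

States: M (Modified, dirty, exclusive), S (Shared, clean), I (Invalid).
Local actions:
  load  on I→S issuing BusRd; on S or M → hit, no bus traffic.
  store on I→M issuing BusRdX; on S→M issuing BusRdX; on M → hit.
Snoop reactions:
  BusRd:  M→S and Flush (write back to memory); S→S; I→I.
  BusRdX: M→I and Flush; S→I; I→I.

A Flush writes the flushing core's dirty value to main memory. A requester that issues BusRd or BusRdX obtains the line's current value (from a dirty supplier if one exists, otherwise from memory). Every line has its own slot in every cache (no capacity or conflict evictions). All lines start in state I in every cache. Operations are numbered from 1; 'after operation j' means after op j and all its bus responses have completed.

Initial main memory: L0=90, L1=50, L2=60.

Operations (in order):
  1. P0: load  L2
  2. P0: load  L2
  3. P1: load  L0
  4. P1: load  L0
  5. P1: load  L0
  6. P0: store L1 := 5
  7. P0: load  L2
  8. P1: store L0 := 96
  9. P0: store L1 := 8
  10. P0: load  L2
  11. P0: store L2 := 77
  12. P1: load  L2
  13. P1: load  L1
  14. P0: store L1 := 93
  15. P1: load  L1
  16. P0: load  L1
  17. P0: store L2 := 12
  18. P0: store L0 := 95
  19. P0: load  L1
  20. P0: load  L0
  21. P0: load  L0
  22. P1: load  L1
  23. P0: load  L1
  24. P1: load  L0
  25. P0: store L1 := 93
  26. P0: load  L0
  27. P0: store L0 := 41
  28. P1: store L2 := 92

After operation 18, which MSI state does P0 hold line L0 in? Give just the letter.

state = M

step 1: P0: load  L2  ⟶  SI  (L2)  txn=BusRd  M[L2]=60
step 2: P0: load  L2  ⟶  SI  (L2)  txn=∅  M[L2]=60
step 3: P1: load  L0  ⟶  IS  (L0)  txn=BusRd  M[L0]=90
step 4: P1: load  L0  ⟶  IS  (L0)  txn=∅  M[L0]=90
step 5: P1: load  L0  ⟶  IS  (L0)  txn=∅  M[L0]=90
step 6: P0: store L1 := 5  ⟶  MI  (L1)  txn=BusRdX  M[L1]=50
step 7: P0: load  L2  ⟶  SI  (L2)  txn=∅  M[L2]=60
step 8: P1: store L0 := 96  ⟶  IM  (L0)  txn=BusRdX  M[L0]=90
step 9: P0: store L1 := 8  ⟶  MI  (L1)  txn=∅  M[L1]=50
step 10: P0: load  L2  ⟶  SI  (L2)  txn=∅  M[L2]=60
step 11: P0: store L2 := 77  ⟶  MI  (L2)  txn=BusRdX  M[L2]=60
step 12: P1: load  L2  ⟶  SS  (L2)  txn=BusRd+Flush  M[L2]=77
step 13: P1: load  L1  ⟶  SS  (L1)  txn=BusRd+Flush  M[L1]=8
step 14: P0: store L1 := 93  ⟶  MI  (L1)  txn=BusRdX  M[L1]=8
step 15: P1: load  L1  ⟶  SS  (L1)  txn=BusRd+Flush  M[L1]=93
step 16: P0: load  L1  ⟶  SS  (L1)  txn=∅  M[L1]=93
step 17: P0: store L2 := 12  ⟶  MI  (L2)  txn=BusRdX  M[L2]=77
step 18: P0: store L0 := 95  ⟶  MI  (L0)  txn=BusRdX+Flush  M[L0]=96
step 19: P0: load  L1  ⟶  SS  (L1)  txn=∅  M[L1]=93
step 20: P0: load  L0  ⟶  MI  (L0)  txn=∅  M[L0]=96
step 21: P0: load  L0  ⟶  MI  (L0)  txn=∅  M[L0]=96
step 22: P1: load  L1  ⟶  SS  (L1)  txn=∅  M[L1]=93
step 23: P0: load  L1  ⟶  SS  (L1)  txn=∅  M[L1]=93
step 24: P1: load  L0  ⟶  SS  (L0)  txn=BusRd+Flush  M[L0]=95
step 25: P0: store L1 := 93  ⟶  MI  (L1)  txn=BusRdX  M[L1]=93
step 26: P0: load  L0  ⟶  SS  (L0)  txn=∅  M[L0]=95
step 27: P0: store L0 := 41  ⟶  MI  (L0)  txn=BusRdX  M[L0]=95
step 28: P1: store L2 := 92  ⟶  IM  (L2)  txn=BusRdX+Flush  M[L2]=12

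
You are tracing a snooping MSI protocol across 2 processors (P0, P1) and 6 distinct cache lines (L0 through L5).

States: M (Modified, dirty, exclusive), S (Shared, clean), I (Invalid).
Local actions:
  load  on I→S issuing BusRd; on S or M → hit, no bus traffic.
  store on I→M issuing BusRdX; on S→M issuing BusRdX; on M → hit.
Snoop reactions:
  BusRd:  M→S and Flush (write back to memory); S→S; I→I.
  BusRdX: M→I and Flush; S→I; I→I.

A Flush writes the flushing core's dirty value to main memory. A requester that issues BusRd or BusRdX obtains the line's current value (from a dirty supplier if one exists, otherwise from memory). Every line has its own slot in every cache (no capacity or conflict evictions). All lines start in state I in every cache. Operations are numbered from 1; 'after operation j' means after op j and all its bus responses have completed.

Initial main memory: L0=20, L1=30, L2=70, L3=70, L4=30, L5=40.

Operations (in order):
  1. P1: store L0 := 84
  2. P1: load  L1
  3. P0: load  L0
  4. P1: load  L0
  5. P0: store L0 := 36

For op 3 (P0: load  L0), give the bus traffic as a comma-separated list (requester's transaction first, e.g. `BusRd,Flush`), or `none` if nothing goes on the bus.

step 1: P1: store L0 := 84  ⟶  IM  (L0)  txn=BusRdX  M[L0]=20
step 2: P1: load  L1  ⟶  IS  (L1)  txn=BusRd  M[L1]=30
step 3: P0: load  L0  ⟶  SS  (L0)  txn=BusRd+Flush  M[L0]=84
step 4: P1: load  L0  ⟶  SS  (L0)  txn=∅  M[L0]=84
step 5: P0: store L0 := 36  ⟶  MI  (L0)  txn=BusRdX  M[L0]=84

bus = BusRd,Flush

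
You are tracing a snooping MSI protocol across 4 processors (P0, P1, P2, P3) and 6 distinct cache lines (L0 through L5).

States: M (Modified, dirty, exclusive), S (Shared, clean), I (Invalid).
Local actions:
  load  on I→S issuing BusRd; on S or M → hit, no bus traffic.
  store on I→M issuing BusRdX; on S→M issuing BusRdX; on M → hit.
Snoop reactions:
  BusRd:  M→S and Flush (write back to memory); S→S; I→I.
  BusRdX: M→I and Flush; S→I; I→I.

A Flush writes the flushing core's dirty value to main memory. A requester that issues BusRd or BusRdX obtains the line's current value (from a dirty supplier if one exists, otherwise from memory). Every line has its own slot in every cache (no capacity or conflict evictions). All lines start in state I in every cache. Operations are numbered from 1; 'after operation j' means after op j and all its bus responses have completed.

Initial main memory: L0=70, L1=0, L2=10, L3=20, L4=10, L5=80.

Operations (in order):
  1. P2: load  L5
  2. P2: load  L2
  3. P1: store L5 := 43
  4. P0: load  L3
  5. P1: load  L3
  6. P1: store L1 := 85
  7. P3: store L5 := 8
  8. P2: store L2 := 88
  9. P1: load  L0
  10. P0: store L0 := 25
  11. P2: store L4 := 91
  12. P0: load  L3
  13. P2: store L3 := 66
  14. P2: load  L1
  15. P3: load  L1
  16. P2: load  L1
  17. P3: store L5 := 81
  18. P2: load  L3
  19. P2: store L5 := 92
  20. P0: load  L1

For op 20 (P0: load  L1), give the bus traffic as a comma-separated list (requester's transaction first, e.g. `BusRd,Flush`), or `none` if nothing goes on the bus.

step 1: P2: load  L5  ⟶  IISI  (L5)  txn=BusRd  M[L5]=80
step 2: P2: load  L2  ⟶  IISI  (L2)  txn=BusRd  M[L2]=10
step 3: P1: store L5 := 43  ⟶  IMII  (L5)  txn=BusRdX  M[L5]=80
step 4: P0: load  L3  ⟶  SIII  (L3)  txn=BusRd  M[L3]=20
step 5: P1: load  L3  ⟶  SSII  (L3)  txn=BusRd  M[L3]=20
step 6: P1: store L1 := 85  ⟶  IMII  (L1)  txn=BusRdX  M[L1]=0
step 7: P3: store L5 := 8  ⟶  IIIM  (L5)  txn=BusRdX+Flush  M[L5]=43
step 8: P2: store L2 := 88  ⟶  IIMI  (L2)  txn=BusRdX  M[L2]=10
step 9: P1: load  L0  ⟶  ISII  (L0)  txn=BusRd  M[L0]=70
step 10: P0: store L0 := 25  ⟶  MIII  (L0)  txn=BusRdX  M[L0]=70
step 11: P2: store L4 := 91  ⟶  IIMI  (L4)  txn=BusRdX  M[L4]=10
step 12: P0: load  L3  ⟶  SSII  (L3)  txn=∅  M[L3]=20
step 13: P2: store L3 := 66  ⟶  IIMI  (L3)  txn=BusRdX  M[L3]=20
step 14: P2: load  L1  ⟶  ISSI  (L1)  txn=BusRd+Flush  M[L1]=85
step 15: P3: load  L1  ⟶  ISSS  (L1)  txn=BusRd  M[L1]=85
step 16: P2: load  L1  ⟶  ISSS  (L1)  txn=∅  M[L1]=85
step 17: P3: store L5 := 81  ⟶  IIIM  (L5)  txn=∅  M[L5]=43
step 18: P2: load  L3  ⟶  IIMI  (L3)  txn=∅  M[L3]=20
step 19: P2: store L5 := 92  ⟶  IIMI  (L5)  txn=BusRdX+Flush  M[L5]=81
step 20: P0: load  L1  ⟶  SSSS  (L1)  txn=BusRd  M[L1]=85

bus = BusRd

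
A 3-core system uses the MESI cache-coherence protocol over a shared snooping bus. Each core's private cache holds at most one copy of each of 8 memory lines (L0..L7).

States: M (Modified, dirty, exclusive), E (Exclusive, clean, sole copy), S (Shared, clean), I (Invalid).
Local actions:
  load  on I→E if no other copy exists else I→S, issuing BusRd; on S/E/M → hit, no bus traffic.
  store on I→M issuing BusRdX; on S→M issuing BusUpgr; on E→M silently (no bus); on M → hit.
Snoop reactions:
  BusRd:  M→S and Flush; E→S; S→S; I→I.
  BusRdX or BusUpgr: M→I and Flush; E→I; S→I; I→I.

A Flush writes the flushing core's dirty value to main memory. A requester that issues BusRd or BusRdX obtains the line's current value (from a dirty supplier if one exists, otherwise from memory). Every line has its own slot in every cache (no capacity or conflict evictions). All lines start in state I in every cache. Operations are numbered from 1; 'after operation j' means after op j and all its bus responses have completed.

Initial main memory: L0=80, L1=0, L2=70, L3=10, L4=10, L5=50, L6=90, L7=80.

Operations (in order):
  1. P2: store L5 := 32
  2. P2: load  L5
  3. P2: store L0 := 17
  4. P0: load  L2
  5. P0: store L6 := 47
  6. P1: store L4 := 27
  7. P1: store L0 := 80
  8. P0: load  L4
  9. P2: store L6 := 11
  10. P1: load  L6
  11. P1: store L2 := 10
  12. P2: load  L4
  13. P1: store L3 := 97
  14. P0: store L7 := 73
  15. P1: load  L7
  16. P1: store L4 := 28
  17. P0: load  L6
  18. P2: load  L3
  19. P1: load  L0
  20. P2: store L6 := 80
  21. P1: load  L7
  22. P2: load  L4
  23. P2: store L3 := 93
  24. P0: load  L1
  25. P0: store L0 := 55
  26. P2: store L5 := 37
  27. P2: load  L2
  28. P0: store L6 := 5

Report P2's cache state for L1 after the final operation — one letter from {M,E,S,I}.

state = I

1. P2: store L5 := 32  bus=[BusRdX]  L5: P0=I P1=I P2=M  mem[L5]=50
2. P2: load  L5  bus=[-]  L5: P0=I P1=I P2=M  mem[L5]=50
3. P2: store L0 := 17  bus=[BusRdX]  L0: P0=I P1=I P2=M  mem[L0]=80
4. P0: load  L2  bus=[BusRd]  L2: P0=E P1=I P2=I  mem[L2]=70
5. P0: store L6 := 47  bus=[BusRdX]  L6: P0=M P1=I P2=I  mem[L6]=90
6. P1: store L4 := 27  bus=[BusRdX]  L4: P0=I P1=M P2=I  mem[L4]=10
7. P1: store L0 := 80  bus=[BusRdX,Flush]  L0: P0=I P1=M P2=I  mem[L0]=17
8. P0: load  L4  bus=[BusRd,Flush]  L4: P0=S P1=S P2=I  mem[L4]=27
9. P2: store L6 := 11  bus=[BusRdX,Flush]  L6: P0=I P1=I P2=M  mem[L6]=47
10. P1: load  L6  bus=[BusRd,Flush]  L6: P0=I P1=S P2=S  mem[L6]=11
11. P1: store L2 := 10  bus=[BusRdX]  L2: P0=I P1=M P2=I  mem[L2]=70
12. P2: load  L4  bus=[BusRd]  L4: P0=S P1=S P2=S  mem[L4]=27
13. P1: store L3 := 97  bus=[BusRdX]  L3: P0=I P1=M P2=I  mem[L3]=10
14. P0: store L7 := 73  bus=[BusRdX]  L7: P0=M P1=I P2=I  mem[L7]=80
15. P1: load  L7  bus=[BusRd,Flush]  L7: P0=S P1=S P2=I  mem[L7]=73
16. P1: store L4 := 28  bus=[BusUpgr]  L4: P0=I P1=M P2=I  mem[L4]=27
17. P0: load  L6  bus=[BusRd]  L6: P0=S P1=S P2=S  mem[L6]=11
18. P2: load  L3  bus=[BusRd,Flush]  L3: P0=I P1=S P2=S  mem[L3]=97
19. P1: load  L0  bus=[-]  L0: P0=I P1=M P2=I  mem[L0]=17
20. P2: store L6 := 80  bus=[BusUpgr]  L6: P0=I P1=I P2=M  mem[L6]=11
21. P1: load  L7  bus=[-]  L7: P0=S P1=S P2=I  mem[L7]=73
22. P2: load  L4  bus=[BusRd,Flush]  L4: P0=I P1=S P2=S  mem[L4]=28
23. P2: store L3 := 93  bus=[BusUpgr]  L3: P0=I P1=I P2=M  mem[L3]=97
24. P0: load  L1  bus=[BusRd]  L1: P0=E P1=I P2=I  mem[L1]=0
25. P0: store L0 := 55  bus=[BusRdX,Flush]  L0: P0=M P1=I P2=I  mem[L0]=80
26. P2: store L5 := 37  bus=[-]  L5: P0=I P1=I P2=M  mem[L5]=50
27. P2: load  L2  bus=[BusRd,Flush]  L2: P0=I P1=S P2=S  mem[L2]=10
28. P0: store L6 := 5  bus=[BusRdX,Flush]  L6: P0=M P1=I P2=I  mem[L6]=80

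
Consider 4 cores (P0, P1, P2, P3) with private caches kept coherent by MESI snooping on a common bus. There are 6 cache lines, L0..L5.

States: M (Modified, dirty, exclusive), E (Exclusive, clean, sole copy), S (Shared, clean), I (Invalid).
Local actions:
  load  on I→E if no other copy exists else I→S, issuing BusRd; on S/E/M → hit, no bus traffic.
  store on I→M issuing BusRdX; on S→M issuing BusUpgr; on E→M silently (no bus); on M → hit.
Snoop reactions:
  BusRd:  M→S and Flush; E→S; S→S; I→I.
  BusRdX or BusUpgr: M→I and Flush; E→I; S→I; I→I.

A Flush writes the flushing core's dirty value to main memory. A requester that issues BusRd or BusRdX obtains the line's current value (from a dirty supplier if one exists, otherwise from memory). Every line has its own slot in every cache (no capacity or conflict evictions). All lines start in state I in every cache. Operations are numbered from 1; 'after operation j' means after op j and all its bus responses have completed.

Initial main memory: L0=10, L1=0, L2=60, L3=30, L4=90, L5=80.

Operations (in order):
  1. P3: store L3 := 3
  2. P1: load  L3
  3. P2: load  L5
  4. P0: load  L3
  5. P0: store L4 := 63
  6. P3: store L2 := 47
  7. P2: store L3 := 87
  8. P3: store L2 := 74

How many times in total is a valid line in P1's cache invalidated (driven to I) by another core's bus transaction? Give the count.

1. P3: store L3 := 3  bus=[BusRdX]  L3: P0=I P1=I P2=I P3=M  mem[L3]=30
2. P1: load  L3  bus=[BusRd,Flush]  L3: P0=I P1=S P2=I P3=S  mem[L3]=3
3. P2: load  L5  bus=[BusRd]  L5: P0=I P1=I P2=E P3=I  mem[L5]=80
4. P0: load  L3  bus=[BusRd]  L3: P0=S P1=S P2=I P3=S  mem[L3]=3
5. P0: store L4 := 63  bus=[BusRdX]  L4: P0=M P1=I P2=I P3=I  mem[L4]=90
6. P3: store L2 := 47  bus=[BusRdX]  L2: P0=I P1=I P2=I P3=M  mem[L2]=60
7. P2: store L3 := 87  bus=[BusRdX]  L3: P0=I P1=I P2=M P3=I  mem[L3]=3
8. P3: store L2 := 74  bus=[-]  L2: P0=I P1=I P2=I P3=M  mem[L2]=60

invalidations = 1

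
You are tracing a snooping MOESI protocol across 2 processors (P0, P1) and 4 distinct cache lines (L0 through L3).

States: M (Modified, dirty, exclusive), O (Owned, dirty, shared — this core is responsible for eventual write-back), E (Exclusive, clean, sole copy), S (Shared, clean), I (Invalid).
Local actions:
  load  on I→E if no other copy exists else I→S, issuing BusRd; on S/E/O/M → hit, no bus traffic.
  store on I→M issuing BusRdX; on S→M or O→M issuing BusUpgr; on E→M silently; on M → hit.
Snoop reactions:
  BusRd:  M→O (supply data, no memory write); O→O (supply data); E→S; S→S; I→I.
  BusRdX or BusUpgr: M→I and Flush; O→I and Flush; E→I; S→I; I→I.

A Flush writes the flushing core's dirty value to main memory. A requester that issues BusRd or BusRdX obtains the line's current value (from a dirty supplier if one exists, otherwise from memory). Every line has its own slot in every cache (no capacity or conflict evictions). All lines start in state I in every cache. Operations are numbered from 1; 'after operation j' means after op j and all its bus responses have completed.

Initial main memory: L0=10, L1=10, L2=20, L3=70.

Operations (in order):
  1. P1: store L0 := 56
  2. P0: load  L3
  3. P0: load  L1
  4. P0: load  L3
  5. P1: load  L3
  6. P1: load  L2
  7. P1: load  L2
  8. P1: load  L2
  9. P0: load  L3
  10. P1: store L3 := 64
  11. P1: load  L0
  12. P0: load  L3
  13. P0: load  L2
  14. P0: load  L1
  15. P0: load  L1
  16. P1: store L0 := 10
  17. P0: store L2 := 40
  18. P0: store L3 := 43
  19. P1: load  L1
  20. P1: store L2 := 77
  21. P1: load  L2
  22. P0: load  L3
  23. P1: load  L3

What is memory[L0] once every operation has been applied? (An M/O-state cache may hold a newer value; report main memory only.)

memory[L0] = 10

step 1: P1: store L0 := 56  ⟶  IM  (L0)  txn=BusRdX  M[L0]=10
step 2: P0: load  L3  ⟶  EI  (L3)  txn=BusRd  M[L3]=70
step 3: P0: load  L1  ⟶  EI  (L1)  txn=BusRd  M[L1]=10
step 4: P0: load  L3  ⟶  EI  (L3)  txn=∅  M[L3]=70
step 5: P1: load  L3  ⟶  SS  (L3)  txn=BusRd  M[L3]=70
step 6: P1: load  L2  ⟶  IE  (L2)  txn=BusRd  M[L2]=20
step 7: P1: load  L2  ⟶  IE  (L2)  txn=∅  M[L2]=20
step 8: P1: load  L2  ⟶  IE  (L2)  txn=∅  M[L2]=20
step 9: P0: load  L3  ⟶  SS  (L3)  txn=∅  M[L3]=70
step 10: P1: store L3 := 64  ⟶  IM  (L3)  txn=BusUpgr  M[L3]=70
step 11: P1: load  L0  ⟶  IM  (L0)  txn=∅  M[L0]=10
step 12: P0: load  L3  ⟶  SO  (L3)  txn=BusRd  M[L3]=70
step 13: P0: load  L2  ⟶  SS  (L2)  txn=BusRd  M[L2]=20
step 14: P0: load  L1  ⟶  EI  (L1)  txn=∅  M[L1]=10
step 15: P0: load  L1  ⟶  EI  (L1)  txn=∅  M[L1]=10
step 16: P1: store L0 := 10  ⟶  IM  (L0)  txn=∅  M[L0]=10
step 17: P0: store L2 := 40  ⟶  MI  (L2)  txn=BusUpgr  M[L2]=20
step 18: P0: store L3 := 43  ⟶  MI  (L3)  txn=BusUpgr+Flush  M[L3]=64
step 19: P1: load  L1  ⟶  SS  (L1)  txn=BusRd  M[L1]=10
step 20: P1: store L2 := 77  ⟶  IM  (L2)  txn=BusRdX+Flush  M[L2]=40
step 21: P1: load  L2  ⟶  IM  (L2)  txn=∅  M[L2]=40
step 22: P0: load  L3  ⟶  MI  (L3)  txn=∅  M[L3]=64
step 23: P1: load  L3  ⟶  OS  (L3)  txn=BusRd  M[L3]=64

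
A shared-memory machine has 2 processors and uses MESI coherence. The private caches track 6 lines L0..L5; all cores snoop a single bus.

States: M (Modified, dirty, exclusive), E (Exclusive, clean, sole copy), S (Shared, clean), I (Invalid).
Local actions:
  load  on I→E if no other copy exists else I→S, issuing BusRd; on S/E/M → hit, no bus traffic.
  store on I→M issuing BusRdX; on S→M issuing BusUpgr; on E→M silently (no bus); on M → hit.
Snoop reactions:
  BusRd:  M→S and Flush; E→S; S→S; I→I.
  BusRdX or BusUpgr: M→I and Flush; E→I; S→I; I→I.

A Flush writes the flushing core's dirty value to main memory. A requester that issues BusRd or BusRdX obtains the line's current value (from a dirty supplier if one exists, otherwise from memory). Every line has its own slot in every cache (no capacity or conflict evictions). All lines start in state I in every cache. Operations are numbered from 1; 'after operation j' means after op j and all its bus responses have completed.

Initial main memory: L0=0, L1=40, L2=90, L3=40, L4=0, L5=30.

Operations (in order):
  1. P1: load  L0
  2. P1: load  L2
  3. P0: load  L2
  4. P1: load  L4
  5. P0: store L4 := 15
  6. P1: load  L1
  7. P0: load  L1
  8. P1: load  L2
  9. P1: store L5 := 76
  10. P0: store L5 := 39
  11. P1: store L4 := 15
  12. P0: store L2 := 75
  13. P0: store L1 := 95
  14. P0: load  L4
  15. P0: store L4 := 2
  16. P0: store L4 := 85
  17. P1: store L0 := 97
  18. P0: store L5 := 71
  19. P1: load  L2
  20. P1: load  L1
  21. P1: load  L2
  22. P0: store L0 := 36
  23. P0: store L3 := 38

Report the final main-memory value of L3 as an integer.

1. P1: load  L0  bus=[BusRd]  L0: P0=I P1=E  mem[L0]=0
2. P1: load  L2  bus=[BusRd]  L2: P0=I P1=E  mem[L2]=90
3. P0: load  L2  bus=[BusRd]  L2: P0=S P1=S  mem[L2]=90
4. P1: load  L4  bus=[BusRd]  L4: P0=I P1=E  mem[L4]=0
5. P0: store L4 := 15  bus=[BusRdX]  L4: P0=M P1=I  mem[L4]=0
6. P1: load  L1  bus=[BusRd]  L1: P0=I P1=E  mem[L1]=40
7. P0: load  L1  bus=[BusRd]  L1: P0=S P1=S  mem[L1]=40
8. P1: load  L2  bus=[-]  L2: P0=S P1=S  mem[L2]=90
9. P1: store L5 := 76  bus=[BusRdX]  L5: P0=I P1=M  mem[L5]=30
10. P0: store L5 := 39  bus=[BusRdX,Flush]  L5: P0=M P1=I  mem[L5]=76
11. P1: store L4 := 15  bus=[BusRdX,Flush]  L4: P0=I P1=M  mem[L4]=15
12. P0: store L2 := 75  bus=[BusUpgr]  L2: P0=M P1=I  mem[L2]=90
13. P0: store L1 := 95  bus=[BusUpgr]  L1: P0=M P1=I  mem[L1]=40
14. P0: load  L4  bus=[BusRd,Flush]  L4: P0=S P1=S  mem[L4]=15
15. P0: store L4 := 2  bus=[BusUpgr]  L4: P0=M P1=I  mem[L4]=15
16. P0: store L4 := 85  bus=[-]  L4: P0=M P1=I  mem[L4]=15
17. P1: store L0 := 97  bus=[-]  L0: P0=I P1=M  mem[L0]=0
18. P0: store L5 := 71  bus=[-]  L5: P0=M P1=I  mem[L5]=76
19. P1: load  L2  bus=[BusRd,Flush]  L2: P0=S P1=S  mem[L2]=75
20. P1: load  L1  bus=[BusRd,Flush]  L1: P0=S P1=S  mem[L1]=95
21. P1: load  L2  bus=[-]  L2: P0=S P1=S  mem[L2]=75
22. P0: store L0 := 36  bus=[BusRdX,Flush]  L0: P0=M P1=I  mem[L0]=97
23. P0: store L3 := 38  bus=[BusRdX]  L3: P0=M P1=I  mem[L3]=40

memory[L3] = 40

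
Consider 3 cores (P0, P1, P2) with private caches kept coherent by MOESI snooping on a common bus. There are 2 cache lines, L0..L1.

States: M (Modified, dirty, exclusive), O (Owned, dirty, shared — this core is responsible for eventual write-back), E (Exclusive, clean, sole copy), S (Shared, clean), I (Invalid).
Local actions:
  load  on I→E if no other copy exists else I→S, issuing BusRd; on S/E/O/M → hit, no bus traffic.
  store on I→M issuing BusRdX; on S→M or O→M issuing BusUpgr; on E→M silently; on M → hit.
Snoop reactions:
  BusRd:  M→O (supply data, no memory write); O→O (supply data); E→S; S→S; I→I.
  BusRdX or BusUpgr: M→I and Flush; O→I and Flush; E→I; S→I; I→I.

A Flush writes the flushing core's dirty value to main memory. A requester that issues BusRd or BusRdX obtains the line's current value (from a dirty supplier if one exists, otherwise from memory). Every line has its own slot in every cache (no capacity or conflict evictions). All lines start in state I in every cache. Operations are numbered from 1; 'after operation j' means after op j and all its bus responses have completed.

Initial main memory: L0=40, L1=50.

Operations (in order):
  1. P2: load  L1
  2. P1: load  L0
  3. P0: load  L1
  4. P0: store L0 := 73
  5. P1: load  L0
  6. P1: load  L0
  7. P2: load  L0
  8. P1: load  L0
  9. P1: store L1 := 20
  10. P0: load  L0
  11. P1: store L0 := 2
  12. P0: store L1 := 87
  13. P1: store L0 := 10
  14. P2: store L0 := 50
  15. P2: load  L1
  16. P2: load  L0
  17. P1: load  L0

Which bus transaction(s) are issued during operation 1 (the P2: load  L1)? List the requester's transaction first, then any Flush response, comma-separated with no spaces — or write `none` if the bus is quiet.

1. P2: load  L1  bus=[BusRd]  L1: P0=I P1=I P2=E  mem[L1]=50
2. P1: load  L0  bus=[BusRd]  L0: P0=I P1=E P2=I  mem[L0]=40
3. P0: load  L1  bus=[BusRd]  L1: P0=S P1=I P2=S  mem[L1]=50
4. P0: store L0 := 73  bus=[BusRdX]  L0: P0=M P1=I P2=I  mem[L0]=40
5. P1: load  L0  bus=[BusRd]  L0: P0=O P1=S P2=I  mem[L0]=40
6. P1: load  L0  bus=[-]  L0: P0=O P1=S P2=I  mem[L0]=40
7. P2: load  L0  bus=[BusRd]  L0: P0=O P1=S P2=S  mem[L0]=40
8. P1: load  L0  bus=[-]  L0: P0=O P1=S P2=S  mem[L0]=40
9. P1: store L1 := 20  bus=[BusRdX]  L1: P0=I P1=M P2=I  mem[L1]=50
10. P0: load  L0  bus=[-]  L0: P0=O P1=S P2=S  mem[L0]=40
11. P1: store L0 := 2  bus=[BusUpgr,Flush]  L0: P0=I P1=M P2=I  mem[L0]=73
12. P0: store L1 := 87  bus=[BusRdX,Flush]  L1: P0=M P1=I P2=I  mem[L1]=20
13. P1: store L0 := 10  bus=[-]  L0: P0=I P1=M P2=I  mem[L0]=73
14. P2: store L0 := 50  bus=[BusRdX,Flush]  L0: P0=I P1=I P2=M  mem[L0]=10
15. P2: load  L1  bus=[BusRd]  L1: P0=O P1=I P2=S  mem[L1]=20
16. P2: load  L0  bus=[-]  L0: P0=I P1=I P2=M  mem[L0]=10
17. P1: load  L0  bus=[BusRd]  L0: P0=I P1=S P2=O  mem[L0]=10

bus = BusRd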